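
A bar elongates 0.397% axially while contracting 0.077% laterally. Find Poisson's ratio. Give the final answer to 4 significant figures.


nu = -epsilon_lat / epsilon_axial
Lateral strain is contraction (negative), so using magnitudes:
nu = 0.077 / 0.397
nu = 0.194


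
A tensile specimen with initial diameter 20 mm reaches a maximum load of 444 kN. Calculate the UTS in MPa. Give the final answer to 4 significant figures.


A0 = pi*(d/2)^2 = pi*(20/2)^2 = 314.159 mm^2
UTS = F_max / A0 = 444*1000 / 314.159
UTS = 1413 MPa


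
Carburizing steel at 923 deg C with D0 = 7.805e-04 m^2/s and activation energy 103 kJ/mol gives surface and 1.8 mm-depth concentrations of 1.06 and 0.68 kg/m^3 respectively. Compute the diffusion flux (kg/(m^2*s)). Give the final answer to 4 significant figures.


Step 1: D = D0 * exp(-Qd/(R*T))
T = 923 + 273.15 = 1196.15 K
D = 7.805e-04 * exp(-103e3 / (8.314 * 1196.15)) = 2.47917e-08 m^2/s
Step 2: J = D * (C1 - C2) / dx
J = 2.47917e-08 * (1.06 - 0.68) / 1.8e-03
J = 5.234e-06 kg/(m^2*s)


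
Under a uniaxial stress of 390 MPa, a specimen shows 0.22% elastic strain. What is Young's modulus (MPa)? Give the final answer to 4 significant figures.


E = sigma / epsilon
epsilon = 0.22% = 2.2e-03
E = 390 / 2.2e-03
E = 177300 MPa


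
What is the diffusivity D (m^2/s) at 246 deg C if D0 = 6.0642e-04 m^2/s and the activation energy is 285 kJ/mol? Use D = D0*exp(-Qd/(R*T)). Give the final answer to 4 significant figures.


D = D0 * exp(-Qd / (R*T))
T = 519.15 K
D = 6.0642e-04 * exp(-285e3 / (8.314 * 519.15))
D = 1.277e-32 m^2/s


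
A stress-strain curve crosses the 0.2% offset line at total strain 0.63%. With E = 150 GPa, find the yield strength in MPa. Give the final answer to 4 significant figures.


Offset strain = 0.002
Elastic strain at yield = total_strain - offset = 6.3e-03 - 0.002 = 4.3e-03
sigma_y = E * elastic_strain = 150000 * 4.3e-03
sigma_y = 645 MPa


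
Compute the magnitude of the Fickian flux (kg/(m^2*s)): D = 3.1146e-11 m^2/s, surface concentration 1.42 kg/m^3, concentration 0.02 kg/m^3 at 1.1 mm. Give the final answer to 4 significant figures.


J = -D * (dC/dx) = D * (C1 - C2) / dx
J = 3.1146e-11 * (1.42 - 0.02) / 1.1e-03
J = 3.964e-08 kg/(m^2*s)


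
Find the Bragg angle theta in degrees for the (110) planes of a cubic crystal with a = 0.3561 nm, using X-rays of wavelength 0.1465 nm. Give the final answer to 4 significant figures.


d = a / sqrt(h^2+k^2+l^2)
d = 0.3561 / sqrt(2) = 0.251801 nm
lambda = 2*d*sin(theta)  =>  sin(theta) = lambda / (2*d)
sin(theta) = 0.1465 / (2 * 0.251801) = 0.290905
theta = 16.91 deg


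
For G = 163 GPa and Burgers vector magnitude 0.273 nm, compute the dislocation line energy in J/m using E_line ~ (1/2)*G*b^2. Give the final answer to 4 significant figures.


E = G*b^2/2
b = 0.273 nm = 2.73e-10 m
G = 163 GPa = 1.63e+11 Pa
E = 0.5 * 1.63e+11 * (2.73e-10)^2
E = 6.074e-09 J/m


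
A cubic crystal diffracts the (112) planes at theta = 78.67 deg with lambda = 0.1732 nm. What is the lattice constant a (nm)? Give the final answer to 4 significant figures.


d = lambda / (2*sin(theta))
d = 0.1732 / (2*sin(78.67 deg))
d = 0.0883212 nm
a = d * sqrt(h^2+k^2+l^2) = 0.0883212 * sqrt(6)
a = 0.2163 nm


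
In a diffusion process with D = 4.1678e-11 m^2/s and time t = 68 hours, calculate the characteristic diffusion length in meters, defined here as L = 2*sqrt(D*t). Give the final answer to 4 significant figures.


t = 68 hr = 244800 s
Diffusion length = 2*sqrt(D*t)
= 2*sqrt(4.1678e-11 * 244800)
= 6.388e-03 m


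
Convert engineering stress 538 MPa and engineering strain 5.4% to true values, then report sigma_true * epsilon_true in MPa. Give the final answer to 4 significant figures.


sigma_true = sigma_eng * (1 + epsilon_eng)
sigma_true = 538 * (1 + 0.054) = 567.052 MPa
epsilon_true = ln(1 + epsilon_eng)
epsilon_true = ln(1 + 0.054) = 0.0525925
sigma_true * epsilon_true = 567.052 * 0.0525925 = 29.82 MPa


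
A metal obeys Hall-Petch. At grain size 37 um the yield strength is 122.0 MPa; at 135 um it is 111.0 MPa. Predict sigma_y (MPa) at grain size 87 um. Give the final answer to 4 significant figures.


sigma_y = sigma0 + k / sqrt(d)
1/sqrt(d1) = 1/sqrt(3.7e-05) = 164.399;  1/sqrt(d2) = 86.0663
k = (sigma1 - sigma2) / (1/sqrt(d1) - 1/sqrt(d2)) = (122.0 - 111.0) / (164.399 - 86.0663) = 0.140427 MPa*m^0.5
sigma0 = sigma1 - k/sqrt(d1) = 122.0 - 0.140427*164.399 = 98.914 MPa
sigma_y(d3) = 98.914 + 0.140427 / sqrt(8.7e-05) = 114 MPa


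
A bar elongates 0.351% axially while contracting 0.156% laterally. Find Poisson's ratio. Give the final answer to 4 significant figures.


nu = -epsilon_lat / epsilon_axial
Lateral strain is contraction (negative), so using magnitudes:
nu = 0.156 / 0.351
nu = 0.4444


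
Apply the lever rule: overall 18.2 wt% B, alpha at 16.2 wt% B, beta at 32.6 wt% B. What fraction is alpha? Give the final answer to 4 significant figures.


f_alpha = (C_beta - C0) / (C_beta - C_alpha)
f_alpha = (32.6 - 18.2) / (32.6 - 16.2)
f_alpha = 0.878


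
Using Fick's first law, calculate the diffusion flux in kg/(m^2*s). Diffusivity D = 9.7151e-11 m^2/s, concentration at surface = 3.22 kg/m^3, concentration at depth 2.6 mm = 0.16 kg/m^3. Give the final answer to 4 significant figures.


J = -D * (dC/dx) = D * (C1 - C2) / dx
J = 9.7151e-11 * (3.22 - 0.16) / 2.6e-03
J = 1.143e-07 kg/(m^2*s)


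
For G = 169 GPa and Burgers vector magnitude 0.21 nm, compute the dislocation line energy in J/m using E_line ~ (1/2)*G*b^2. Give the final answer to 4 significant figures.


E = G*b^2/2
b = 0.21 nm = 2.1e-10 m
G = 169 GPa = 1.69e+11 Pa
E = 0.5 * 1.69e+11 * (2.1e-10)^2
E = 3.726e-09 J/m


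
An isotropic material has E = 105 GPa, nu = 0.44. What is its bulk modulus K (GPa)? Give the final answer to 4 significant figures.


K = E / (3*(1-2*nu))
K = 105 / (3*(1-2*0.44))
K = 291.7 GPa


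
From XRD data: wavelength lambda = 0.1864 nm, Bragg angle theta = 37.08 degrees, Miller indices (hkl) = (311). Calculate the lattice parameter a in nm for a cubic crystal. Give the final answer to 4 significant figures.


d = lambda / (2*sin(theta))
d = 0.1864 / (2*sin(37.08 deg))
d = 0.154579 nm
a = d * sqrt(h^2+k^2+l^2) = 0.154579 * sqrt(11)
a = 0.5127 nm


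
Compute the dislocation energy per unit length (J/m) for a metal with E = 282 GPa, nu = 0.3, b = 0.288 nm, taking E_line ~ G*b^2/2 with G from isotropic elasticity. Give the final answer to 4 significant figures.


Step 1: G = E / (2*(1+nu))
G = 282 / (2*(1+0.3)) = 108.462 GPa = 1.08462e+11 Pa
Step 2: E_line = G*b^2/2
b = 0.288 nm = 2.88e-10 m
E_line = 0.5 * 1.08462e+11 * (2.88e-10)^2 = 4.498e-09 J/m


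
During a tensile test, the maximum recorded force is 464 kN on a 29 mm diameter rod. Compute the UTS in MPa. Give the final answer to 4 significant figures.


A0 = pi*(d/2)^2 = pi*(29/2)^2 = 660.52 mm^2
UTS = F_max / A0 = 464*1000 / 660.52
UTS = 702.5 MPa


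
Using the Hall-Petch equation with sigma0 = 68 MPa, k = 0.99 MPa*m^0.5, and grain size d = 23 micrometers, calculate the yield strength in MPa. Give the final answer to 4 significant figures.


sigma_y = sigma0 + k / sqrt(d)
d = 23 um = 2.3e-05 m
sigma_y = 68 + 0.99 / sqrt(2.3e-05)
sigma_y = 274.4 MPa


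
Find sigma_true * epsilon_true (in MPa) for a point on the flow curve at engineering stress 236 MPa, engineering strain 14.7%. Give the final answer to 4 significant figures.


sigma_true = sigma_eng * (1 + epsilon_eng)
sigma_true = 236 * (1 + 0.147) = 270.692 MPa
epsilon_true = ln(1 + epsilon_eng)
epsilon_true = ln(1 + 0.147) = 0.13715
sigma_true * epsilon_true = 270.692 * 0.13715 = 37.13 MPa


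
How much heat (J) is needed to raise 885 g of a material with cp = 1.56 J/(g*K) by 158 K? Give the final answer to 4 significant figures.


Q = m * cp * dT
Q = 885 * 1.56 * 158
Q = 218100 J


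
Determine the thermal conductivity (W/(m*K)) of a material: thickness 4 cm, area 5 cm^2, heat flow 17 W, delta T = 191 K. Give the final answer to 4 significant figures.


k = Q*L / (A*dT)
L = 0.04 m, A = 5e-04 m^2
k = 17 * 0.04 / (5e-04 * 191)
k = 7.12 W/(m*K)


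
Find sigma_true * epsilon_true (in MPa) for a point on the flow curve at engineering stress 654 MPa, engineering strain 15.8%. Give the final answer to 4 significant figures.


sigma_true = sigma_eng * (1 + epsilon_eng)
sigma_true = 654 * (1 + 0.158) = 757.332 MPa
epsilon_true = ln(1 + epsilon_eng)
epsilon_true = ln(1 + 0.158) = 0.146694
sigma_true * epsilon_true = 757.332 * 0.146694 = 111.1 MPa


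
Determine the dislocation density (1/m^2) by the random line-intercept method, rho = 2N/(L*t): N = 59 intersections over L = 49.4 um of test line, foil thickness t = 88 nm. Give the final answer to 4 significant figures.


rho = 2N / (L * t)
L = 49.4 um = 4.94e-05 m, t = 88 nm = 8.8e-08 m
rho = 2 * 59 / (4.94e-05 * 8.8e-08)
rho = 2.714e+13 1/m^2


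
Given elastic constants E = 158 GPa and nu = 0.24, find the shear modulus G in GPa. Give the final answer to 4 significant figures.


G = E / (2*(1+nu))
G = 158 / (2*(1+0.24))
G = 63.71 GPa


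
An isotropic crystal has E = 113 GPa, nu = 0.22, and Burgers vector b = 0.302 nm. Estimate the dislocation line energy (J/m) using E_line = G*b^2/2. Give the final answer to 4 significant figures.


Step 1: G = E / (2*(1+nu))
G = 113 / (2*(1+0.22)) = 46.3115 GPa = 4.63115e+10 Pa
Step 2: E_line = G*b^2/2
b = 0.302 nm = 3.02e-10 m
E_line = 0.5 * 4.63115e+10 * (3.02e-10)^2 = 2.112e-09 J/m


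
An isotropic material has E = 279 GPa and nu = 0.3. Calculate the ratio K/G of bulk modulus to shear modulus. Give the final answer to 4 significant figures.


G = E / (2*(1+nu))
G = 279 / (2*(1+0.3)) = 107.308 GPa
K = E / (3*(1-2*nu))
K = 279 / (3*(1-2*0.3)) = 232.5 GPa
K/G = 232.5 / 107.308 = 2.167


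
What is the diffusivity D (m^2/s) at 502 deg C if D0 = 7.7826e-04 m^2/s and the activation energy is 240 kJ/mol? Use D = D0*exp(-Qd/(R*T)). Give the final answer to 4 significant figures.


D = D0 * exp(-Qd / (R*T))
T = 775.15 K
D = 7.7826e-04 * exp(-240e3 / (8.314 * 775.15))
D = 5.221e-20 m^2/s


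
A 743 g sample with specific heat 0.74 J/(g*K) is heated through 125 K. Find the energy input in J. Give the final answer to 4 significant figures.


Q = m * cp * dT
Q = 743 * 0.74 * 125
Q = 68730 J


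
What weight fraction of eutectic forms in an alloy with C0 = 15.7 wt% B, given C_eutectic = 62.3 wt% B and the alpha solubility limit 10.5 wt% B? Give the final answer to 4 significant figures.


f_primary = (C_e - C0) / (C_e - C_alpha_max)
f_primary = (62.3 - 15.7) / (62.3 - 10.5)
f_primary = 0.899614
f_eutectic = 1 - 0.899614 = 0.1004


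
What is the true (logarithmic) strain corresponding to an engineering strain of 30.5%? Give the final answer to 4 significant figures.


epsilon_true = ln(1 + epsilon_eng)
epsilon_true = ln(1 + 0.305)
epsilon_true = 0.2662


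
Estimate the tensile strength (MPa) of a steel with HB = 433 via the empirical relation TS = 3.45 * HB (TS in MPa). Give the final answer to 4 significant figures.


TS (MPa) = 3.45 * HB
TS = 3.45 * 433
TS = 1494 MPa


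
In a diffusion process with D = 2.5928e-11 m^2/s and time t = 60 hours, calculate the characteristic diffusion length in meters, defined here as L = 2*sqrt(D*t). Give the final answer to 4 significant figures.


t = 60 hr = 216000 s
Diffusion length = 2*sqrt(D*t)
= 2*sqrt(2.5928e-11 * 216000)
= 4.733e-03 m


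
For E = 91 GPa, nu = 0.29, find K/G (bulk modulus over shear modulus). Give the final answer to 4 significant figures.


G = E / (2*(1+nu))
G = 91 / (2*(1+0.29)) = 35.2713 GPa
K = E / (3*(1-2*nu))
K = 91 / (3*(1-2*0.29)) = 72.2222 GPa
K/G = 72.2222 / 35.2713 = 2.048


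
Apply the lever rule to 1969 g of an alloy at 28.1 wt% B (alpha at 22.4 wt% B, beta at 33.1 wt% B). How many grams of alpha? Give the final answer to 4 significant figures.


f_alpha = (C_beta - C0) / (C_beta - C_alpha)
f_alpha = (33.1 - 28.1) / (33.1 - 22.4) = 0.46729
m_alpha = f_alpha * m_total = 0.46729 * 1969 = 920.1 g


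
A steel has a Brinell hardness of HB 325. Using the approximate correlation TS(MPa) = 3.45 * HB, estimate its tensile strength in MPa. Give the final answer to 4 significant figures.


TS (MPa) = 3.45 * HB
TS = 3.45 * 325
TS = 1121 MPa


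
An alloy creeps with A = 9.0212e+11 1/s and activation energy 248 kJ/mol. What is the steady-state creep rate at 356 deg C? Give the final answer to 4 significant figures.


rate = A * exp(-Q / (R*T))
T = 356 + 273.15 = 629.15 K
rate = 9.0212e+11 * exp(-248e3 / (8.314 * 629.15))
rate = 2.315e-09 1/s


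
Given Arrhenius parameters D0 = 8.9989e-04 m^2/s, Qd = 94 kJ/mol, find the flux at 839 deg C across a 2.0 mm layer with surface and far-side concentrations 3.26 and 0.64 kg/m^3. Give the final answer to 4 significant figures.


Step 1: D = D0 * exp(-Qd/(R*T))
T = 839 + 273.15 = 1112.15 K
D = 8.9989e-04 * exp(-94e3 / (8.314 * 1112.15)) = 3.46025e-08 m^2/s
Step 2: J = D * (C1 - C2) / dx
J = 3.46025e-08 * (3.26 - 0.64) / 2e-03
J = 4.533e-05 kg/(m^2*s)


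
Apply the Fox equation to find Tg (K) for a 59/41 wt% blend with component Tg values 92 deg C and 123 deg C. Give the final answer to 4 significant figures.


1/Tg = w1/Tg1 + w2/Tg2 (in Kelvin)
Tg1 = 365.15 K, Tg2 = 396.15 K
1/Tg = 0.59/365.15 + 0.41/396.15
Tg = 377.3 K


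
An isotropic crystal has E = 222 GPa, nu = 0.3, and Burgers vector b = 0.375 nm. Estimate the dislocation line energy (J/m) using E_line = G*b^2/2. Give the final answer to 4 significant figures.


Step 1: G = E / (2*(1+nu))
G = 222 / (2*(1+0.3)) = 85.3846 GPa = 8.53846e+10 Pa
Step 2: E_line = G*b^2/2
b = 0.375 nm = 3.75e-10 m
E_line = 0.5 * 8.53846e+10 * (3.75e-10)^2 = 6.004e-09 J/m


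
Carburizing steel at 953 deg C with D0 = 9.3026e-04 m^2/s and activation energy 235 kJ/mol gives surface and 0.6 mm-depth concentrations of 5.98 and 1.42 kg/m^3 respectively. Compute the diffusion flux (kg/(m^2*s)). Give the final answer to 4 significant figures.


Step 1: D = D0 * exp(-Qd/(R*T))
T = 953 + 273.15 = 1226.15 K
D = 9.3026e-04 * exp(-235e3 / (8.314 * 1226.15)) = 9.05979e-14 m^2/s
Step 2: J = D * (C1 - C2) / dx
J = 9.05979e-14 * (5.98 - 1.42) / 6e-04
J = 6.885e-10 kg/(m^2*s)


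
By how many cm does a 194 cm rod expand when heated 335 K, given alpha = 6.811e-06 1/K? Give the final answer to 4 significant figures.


dL = L0 * alpha * dT
dL = 194 * 6.811e-06 * 335
dL = 0.4426 cm


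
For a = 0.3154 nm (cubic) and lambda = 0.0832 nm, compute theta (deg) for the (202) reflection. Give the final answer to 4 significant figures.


d = a / sqrt(h^2+k^2+l^2)
d = 0.3154 / sqrt(8) = 0.111511 nm
lambda = 2*d*sin(theta)  =>  sin(theta) = lambda / (2*d)
sin(theta) = 0.0832 / (2 * 0.111511) = 0.373058
theta = 21.9 deg


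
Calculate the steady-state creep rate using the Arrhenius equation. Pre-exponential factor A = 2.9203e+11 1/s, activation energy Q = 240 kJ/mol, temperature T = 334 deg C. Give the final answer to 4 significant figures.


rate = A * exp(-Q / (R*T))
T = 334 + 273.15 = 607.15 K
rate = 2.9203e+11 * exp(-240e3 / (8.314 * 607.15))
rate = 6.56e-10 1/s


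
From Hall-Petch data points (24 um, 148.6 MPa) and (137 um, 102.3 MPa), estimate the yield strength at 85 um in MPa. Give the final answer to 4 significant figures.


sigma_y = sigma0 + k / sqrt(d)
1/sqrt(d1) = 1/sqrt(2.4e-05) = 204.124;  1/sqrt(d2) = 85.4358
k = (sigma1 - sigma2) / (1/sqrt(d1) - 1/sqrt(d2)) = (148.6 - 102.3) / (204.124 - 85.4358) = 0.390097 MPa*m^0.5
sigma0 = sigma1 - k/sqrt(d1) = 148.6 - 0.390097*204.124 = 68.9718 MPa
sigma_y(d3) = 68.9718 + 0.390097 / sqrt(8.5e-05) = 111.3 MPa


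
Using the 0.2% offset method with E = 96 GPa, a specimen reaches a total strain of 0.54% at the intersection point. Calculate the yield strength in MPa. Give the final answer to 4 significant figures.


Offset strain = 0.002
Elastic strain at yield = total_strain - offset = 5.4e-03 - 0.002 = 3.4e-03
sigma_y = E * elastic_strain = 96000 * 3.4e-03
sigma_y = 326.4 MPa


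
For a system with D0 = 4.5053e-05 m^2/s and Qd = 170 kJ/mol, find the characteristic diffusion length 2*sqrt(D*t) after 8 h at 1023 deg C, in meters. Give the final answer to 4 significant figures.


Step 1: D = D0 * exp(-Qd/(R*T))
T = 1296.15 K
D = 4.5053e-05 * exp(-170e3 / (8.314 * 1296.15)) = 6.34605e-12 m^2/s
Step 2: L = 2*sqrt(D*t)
t = 8 h = 28800 s
L = 2*sqrt(6.34605e-12 * 28800) = 8.55e-04 m


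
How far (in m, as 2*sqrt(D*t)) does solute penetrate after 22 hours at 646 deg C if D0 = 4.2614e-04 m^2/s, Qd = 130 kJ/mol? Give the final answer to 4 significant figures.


Step 1: D = D0 * exp(-Qd/(R*T))
T = 919.15 K
D = 4.2614e-04 * exp(-130e3 / (8.314 * 919.15)) = 1.74373e-11 m^2/s
Step 2: L = 2*sqrt(D*t)
t = 22 h = 79200 s
L = 2*sqrt(1.74373e-11 * 79200) = 2.35e-03 m


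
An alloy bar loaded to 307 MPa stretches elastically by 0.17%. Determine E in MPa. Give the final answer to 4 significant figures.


E = sigma / epsilon
epsilon = 0.17% = 1.7e-03
E = 307 / 1.7e-03
E = 180600 MPa


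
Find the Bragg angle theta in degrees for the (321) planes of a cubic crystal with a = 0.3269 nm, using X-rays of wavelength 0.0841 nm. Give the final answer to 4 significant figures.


d = a / sqrt(h^2+k^2+l^2)
d = 0.3269 / sqrt(14) = 0.0873677 nm
lambda = 2*d*sin(theta)  =>  sin(theta) = lambda / (2*d)
sin(theta) = 0.0841 / (2 * 0.0873677) = 0.481299
theta = 28.77 deg


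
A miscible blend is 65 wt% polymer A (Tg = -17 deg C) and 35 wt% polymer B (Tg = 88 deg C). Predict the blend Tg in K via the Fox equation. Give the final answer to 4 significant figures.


1/Tg = w1/Tg1 + w2/Tg2 (in Kelvin)
Tg1 = 256.15 K, Tg2 = 361.15 K
1/Tg = 0.65/256.15 + 0.35/361.15
Tg = 285.2 K


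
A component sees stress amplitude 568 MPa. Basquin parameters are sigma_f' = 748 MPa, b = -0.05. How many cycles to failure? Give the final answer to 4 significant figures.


sigma_a = sigma_f' * (2*Nf)^b
2*Nf = (sigma_a / sigma_f')^(1/b)
2*Nf = (568 / 748)^(1/-0.05)
2*Nf = 246.074
Nf = 123 cycles


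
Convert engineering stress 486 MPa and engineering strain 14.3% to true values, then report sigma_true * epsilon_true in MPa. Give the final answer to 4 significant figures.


sigma_true = sigma_eng * (1 + epsilon_eng)
sigma_true = 486 * (1 + 0.143) = 555.498 MPa
epsilon_true = ln(1 + epsilon_eng)
epsilon_true = ln(1 + 0.143) = 0.133656
sigma_true * epsilon_true = 555.498 * 0.133656 = 74.25 MPa


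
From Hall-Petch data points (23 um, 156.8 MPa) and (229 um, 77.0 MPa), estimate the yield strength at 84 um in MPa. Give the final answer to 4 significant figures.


sigma_y = sigma0 + k / sqrt(d)
1/sqrt(d1) = 1/sqrt(2.3e-05) = 208.514;  1/sqrt(d2) = 66.0819
k = (sigma1 - sigma2) / (1/sqrt(d1) - 1/sqrt(d2)) = (156.8 - 77.0) / (208.514 - 66.0819) = 0.560265 MPa*m^0.5
sigma0 = sigma1 - k/sqrt(d1) = 156.8 - 0.560265*208.514 = 39.9766 MPa
sigma_y(d3) = 39.9766 + 0.560265 / sqrt(8.4e-05) = 101.1 MPa


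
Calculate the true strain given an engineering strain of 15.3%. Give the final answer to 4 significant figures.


epsilon_true = ln(1 + epsilon_eng)
epsilon_true = ln(1 + 0.153)
epsilon_true = 0.1424


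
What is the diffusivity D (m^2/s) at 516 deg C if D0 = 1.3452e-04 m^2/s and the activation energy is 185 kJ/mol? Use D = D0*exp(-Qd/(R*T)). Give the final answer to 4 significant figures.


D = D0 * exp(-Qd / (R*T))
T = 789.15 K
D = 1.3452e-04 * exp(-185e3 / (8.314 * 789.15))
D = 7.638e-17 m^2/s


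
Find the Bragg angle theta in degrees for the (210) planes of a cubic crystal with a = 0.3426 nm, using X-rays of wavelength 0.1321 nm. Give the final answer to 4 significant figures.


d = a / sqrt(h^2+k^2+l^2)
d = 0.3426 / sqrt(5) = 0.153215 nm
lambda = 2*d*sin(theta)  =>  sin(theta) = lambda / (2*d)
sin(theta) = 0.1321 / (2 * 0.153215) = 0.431092
theta = 25.54 deg


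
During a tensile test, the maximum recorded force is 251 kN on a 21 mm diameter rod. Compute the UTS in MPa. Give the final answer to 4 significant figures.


A0 = pi*(d/2)^2 = pi*(21/2)^2 = 346.361 mm^2
UTS = F_max / A0 = 251*1000 / 346.361
UTS = 724.7 MPa


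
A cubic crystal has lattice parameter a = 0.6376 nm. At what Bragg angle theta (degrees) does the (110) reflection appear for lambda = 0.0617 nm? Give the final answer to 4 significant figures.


d = a / sqrt(h^2+k^2+l^2)
d = 0.6376 / sqrt(2) = 0.450851 nm
lambda = 2*d*sin(theta)  =>  sin(theta) = lambda / (2*d)
sin(theta) = 0.0617 / (2 * 0.450851) = 0.0684261
theta = 3.924 deg


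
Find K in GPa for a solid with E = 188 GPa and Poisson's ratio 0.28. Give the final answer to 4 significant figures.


K = E / (3*(1-2*nu))
K = 188 / (3*(1-2*0.28))
K = 142.4 GPa


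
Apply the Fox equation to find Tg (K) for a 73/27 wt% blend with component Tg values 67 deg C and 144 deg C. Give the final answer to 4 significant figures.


1/Tg = w1/Tg1 + w2/Tg2 (in Kelvin)
Tg1 = 340.15 K, Tg2 = 417.15 K
1/Tg = 0.73/340.15 + 0.27/417.15
Tg = 358 K


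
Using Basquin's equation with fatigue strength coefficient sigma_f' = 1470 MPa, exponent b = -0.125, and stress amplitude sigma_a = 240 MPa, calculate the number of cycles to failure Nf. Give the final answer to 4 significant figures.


sigma_a = sigma_f' * (2*Nf)^b
2*Nf = (sigma_a / sigma_f')^(1/b)
2*Nf = (240 / 1470)^(1/-0.125)
2*Nf = 1.98084e+06
Nf = 990400 cycles


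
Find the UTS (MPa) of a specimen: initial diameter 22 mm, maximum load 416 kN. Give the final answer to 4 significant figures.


A0 = pi*(d/2)^2 = pi*(22/2)^2 = 380.133 mm^2
UTS = F_max / A0 = 416*1000 / 380.133
UTS = 1094 MPa


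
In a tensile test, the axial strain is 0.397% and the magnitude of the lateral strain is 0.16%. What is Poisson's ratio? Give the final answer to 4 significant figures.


nu = -epsilon_lat / epsilon_axial
Lateral strain is contraction (negative), so using magnitudes:
nu = 0.16 / 0.397
nu = 0.403


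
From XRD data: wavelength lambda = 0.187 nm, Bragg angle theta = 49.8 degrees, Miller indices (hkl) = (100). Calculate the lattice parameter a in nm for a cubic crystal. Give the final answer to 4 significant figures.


d = lambda / (2*sin(theta))
d = 0.187 / (2*sin(49.8 deg))
d = 0.122415 nm
a = d * sqrt(h^2+k^2+l^2) = 0.122415 * sqrt(1)
a = 0.1224 nm


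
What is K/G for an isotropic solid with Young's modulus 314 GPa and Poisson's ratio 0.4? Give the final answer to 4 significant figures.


G = E / (2*(1+nu))
G = 314 / (2*(1+0.4)) = 112.143 GPa
K = E / (3*(1-2*nu))
K = 314 / (3*(1-2*0.4)) = 523.333 GPa
K/G = 523.333 / 112.143 = 4.667


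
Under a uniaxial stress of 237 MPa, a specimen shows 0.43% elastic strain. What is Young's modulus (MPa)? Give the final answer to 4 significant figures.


E = sigma / epsilon
epsilon = 0.43% = 4.3e-03
E = 237 / 4.3e-03
E = 55120 MPa


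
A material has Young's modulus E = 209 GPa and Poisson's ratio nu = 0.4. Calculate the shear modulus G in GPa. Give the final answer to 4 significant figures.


G = E / (2*(1+nu))
G = 209 / (2*(1+0.4))
G = 74.64 GPa


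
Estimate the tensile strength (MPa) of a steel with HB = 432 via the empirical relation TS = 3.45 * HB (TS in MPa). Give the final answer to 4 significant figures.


TS (MPa) = 3.45 * HB
TS = 3.45 * 432
TS = 1490 MPa


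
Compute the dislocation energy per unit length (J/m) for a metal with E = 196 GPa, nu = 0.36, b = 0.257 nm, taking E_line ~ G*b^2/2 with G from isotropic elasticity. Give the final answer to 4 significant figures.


Step 1: G = E / (2*(1+nu))
G = 196 / (2*(1+0.36)) = 72.0588 GPa = 7.20588e+10 Pa
Step 2: E_line = G*b^2/2
b = 0.257 nm = 2.57e-10 m
E_line = 0.5 * 7.20588e+10 * (2.57e-10)^2 = 2.38e-09 J/m


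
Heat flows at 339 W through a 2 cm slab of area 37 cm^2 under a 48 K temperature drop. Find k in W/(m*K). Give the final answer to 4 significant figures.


k = Q*L / (A*dT)
L = 0.02 m, A = 3.7e-03 m^2
k = 339 * 0.02 / (3.7e-03 * 48)
k = 38.18 W/(m*K)


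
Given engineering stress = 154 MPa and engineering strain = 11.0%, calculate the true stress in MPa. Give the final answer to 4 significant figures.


sigma_true = sigma_eng * (1 + epsilon_eng)
sigma_true = 154 * (1 + 0.11)
sigma_true = 170.9 MPa


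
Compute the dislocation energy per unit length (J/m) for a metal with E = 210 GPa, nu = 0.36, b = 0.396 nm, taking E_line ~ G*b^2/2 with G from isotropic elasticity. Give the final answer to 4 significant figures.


Step 1: G = E / (2*(1+nu))
G = 210 / (2*(1+0.36)) = 77.2059 GPa = 7.72059e+10 Pa
Step 2: E_line = G*b^2/2
b = 0.396 nm = 3.96e-10 m
E_line = 0.5 * 7.72059e+10 * (3.96e-10)^2 = 6.054e-09 J/m


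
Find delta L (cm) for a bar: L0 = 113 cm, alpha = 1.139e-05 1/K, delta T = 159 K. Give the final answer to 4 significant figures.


dL = L0 * alpha * dT
dL = 113 * 1.139e-05 * 159
dL = 0.2046 cm


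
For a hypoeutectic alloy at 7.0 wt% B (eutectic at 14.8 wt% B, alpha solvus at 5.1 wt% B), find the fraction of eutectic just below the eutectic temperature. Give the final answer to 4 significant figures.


f_primary = (C_e - C0) / (C_e - C_alpha_max)
f_primary = (14.8 - 7.0) / (14.8 - 5.1)
f_primary = 0.804124
f_eutectic = 1 - 0.804124 = 0.1959


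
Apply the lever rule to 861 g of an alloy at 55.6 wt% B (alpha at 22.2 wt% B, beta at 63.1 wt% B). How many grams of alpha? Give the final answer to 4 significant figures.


f_alpha = (C_beta - C0) / (C_beta - C_alpha)
f_alpha = (63.1 - 55.6) / (63.1 - 22.2) = 0.183374
m_alpha = f_alpha * m_total = 0.183374 * 861 = 157.9 g


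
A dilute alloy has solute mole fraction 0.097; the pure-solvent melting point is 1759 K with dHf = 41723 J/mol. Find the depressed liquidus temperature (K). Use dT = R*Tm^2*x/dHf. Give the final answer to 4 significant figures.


dT = R*Tm^2*x / dHf
dT = 8.314 * 1759^2 * 0.097 / 41723
dT = 59.8051 K
T_new = 1759 - 59.8051 = 1699 K


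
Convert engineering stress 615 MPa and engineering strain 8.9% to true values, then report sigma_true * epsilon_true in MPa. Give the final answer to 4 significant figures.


sigma_true = sigma_eng * (1 + epsilon_eng)
sigma_true = 615 * (1 + 0.089) = 669.735 MPa
epsilon_true = ln(1 + epsilon_eng)
epsilon_true = ln(1 + 0.089) = 0.0852598
sigma_true * epsilon_true = 669.735 * 0.0852598 = 57.1 MPa


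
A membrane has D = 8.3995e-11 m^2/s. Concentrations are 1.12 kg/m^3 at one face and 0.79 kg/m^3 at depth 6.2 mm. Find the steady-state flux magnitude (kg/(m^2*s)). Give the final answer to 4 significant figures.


J = -D * (dC/dx) = D * (C1 - C2) / dx
J = 8.3995e-11 * (1.12 - 0.79) / 6.2e-03
J = 4.471e-09 kg/(m^2*s)


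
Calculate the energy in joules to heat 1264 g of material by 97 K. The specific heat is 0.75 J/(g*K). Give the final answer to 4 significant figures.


Q = m * cp * dT
Q = 1264 * 0.75 * 97
Q = 91960 J


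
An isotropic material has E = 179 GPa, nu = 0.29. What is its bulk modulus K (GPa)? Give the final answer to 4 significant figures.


K = E / (3*(1-2*nu))
K = 179 / (3*(1-2*0.29))
K = 142.1 GPa


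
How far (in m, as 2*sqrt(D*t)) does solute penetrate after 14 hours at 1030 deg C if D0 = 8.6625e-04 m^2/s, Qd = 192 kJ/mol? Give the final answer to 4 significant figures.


Step 1: D = D0 * exp(-Qd/(R*T))
T = 1303.15 K
D = 8.6625e-04 * exp(-192e3 / (8.314 * 1303.15)) = 1.74325e-11 m^2/s
Step 2: L = 2*sqrt(D*t)
t = 14 h = 50400 s
L = 2*sqrt(1.74325e-11 * 50400) = 1.875e-03 m


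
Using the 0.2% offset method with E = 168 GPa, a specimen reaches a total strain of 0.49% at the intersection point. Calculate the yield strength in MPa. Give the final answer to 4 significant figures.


Offset strain = 0.002
Elastic strain at yield = total_strain - offset = 4.9e-03 - 0.002 = 2.9e-03
sigma_y = E * elastic_strain = 168000 * 2.9e-03
sigma_y = 487.2 MPa


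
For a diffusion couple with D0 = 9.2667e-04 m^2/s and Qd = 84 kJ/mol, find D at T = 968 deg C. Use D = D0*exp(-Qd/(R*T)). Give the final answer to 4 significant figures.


D = D0 * exp(-Qd / (R*T))
T = 1241.15 K
D = 9.2667e-04 * exp(-84e3 / (8.314 * 1241.15))
D = 2.701e-07 m^2/s


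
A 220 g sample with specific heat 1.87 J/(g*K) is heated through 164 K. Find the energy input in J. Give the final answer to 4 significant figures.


Q = m * cp * dT
Q = 220 * 1.87 * 164
Q = 67470 J


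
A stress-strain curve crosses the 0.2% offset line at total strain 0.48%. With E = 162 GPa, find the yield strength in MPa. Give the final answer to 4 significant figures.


Offset strain = 0.002
Elastic strain at yield = total_strain - offset = 4.8e-03 - 0.002 = 2.8e-03
sigma_y = E * elastic_strain = 162000 * 2.8e-03
sigma_y = 453.6 MPa


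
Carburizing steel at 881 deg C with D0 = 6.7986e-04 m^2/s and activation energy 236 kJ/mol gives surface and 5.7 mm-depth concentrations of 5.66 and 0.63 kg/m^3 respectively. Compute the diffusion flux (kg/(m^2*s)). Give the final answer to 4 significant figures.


Step 1: D = D0 * exp(-Qd/(R*T))
T = 881 + 273.15 = 1154.15 K
D = 6.7986e-04 * exp(-236e3 / (8.314 * 1154.15)) = 1.41619e-14 m^2/s
Step 2: J = D * (C1 - C2) / dx
J = 1.41619e-14 * (5.66 - 0.63) / 5.7e-03
J = 1.25e-11 kg/(m^2*s)


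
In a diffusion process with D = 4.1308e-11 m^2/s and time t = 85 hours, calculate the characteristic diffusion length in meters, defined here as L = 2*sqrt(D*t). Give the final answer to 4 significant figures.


t = 85 hr = 306000 s
Diffusion length = 2*sqrt(D*t)
= 2*sqrt(4.1308e-11 * 306000)
= 7.111e-03 m


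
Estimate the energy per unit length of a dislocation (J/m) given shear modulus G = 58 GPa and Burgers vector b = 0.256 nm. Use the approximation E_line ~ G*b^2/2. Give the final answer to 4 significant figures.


E = G*b^2/2
b = 0.256 nm = 2.56e-10 m
G = 58 GPa = 5.8e+10 Pa
E = 0.5 * 5.8e+10 * (2.56e-10)^2
E = 1.901e-09 J/m


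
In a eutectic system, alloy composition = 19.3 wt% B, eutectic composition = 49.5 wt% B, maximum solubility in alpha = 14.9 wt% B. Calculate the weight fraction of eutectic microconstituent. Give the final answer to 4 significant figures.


f_primary = (C_e - C0) / (C_e - C_alpha_max)
f_primary = (49.5 - 19.3) / (49.5 - 14.9)
f_primary = 0.872832
f_eutectic = 1 - 0.872832 = 0.1272


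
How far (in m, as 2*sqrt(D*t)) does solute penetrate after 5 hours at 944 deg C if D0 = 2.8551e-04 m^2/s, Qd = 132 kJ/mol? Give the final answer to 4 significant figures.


Step 1: D = D0 * exp(-Qd/(R*T))
T = 1217.15 K
D = 2.8551e-04 * exp(-132e3 / (8.314 * 1217.15)) = 6.174e-10 m^2/s
Step 2: L = 2*sqrt(D*t)
t = 5 h = 18000 s
L = 2*sqrt(6.174e-10 * 18000) = 6.667e-03 m


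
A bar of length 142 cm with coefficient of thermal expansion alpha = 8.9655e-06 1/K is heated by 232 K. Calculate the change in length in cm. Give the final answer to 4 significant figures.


dL = L0 * alpha * dT
dL = 142 * 8.9655e-06 * 232
dL = 0.2954 cm


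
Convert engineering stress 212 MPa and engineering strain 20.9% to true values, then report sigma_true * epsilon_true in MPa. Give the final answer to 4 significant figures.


sigma_true = sigma_eng * (1 + epsilon_eng)
sigma_true = 212 * (1 + 0.209) = 256.308 MPa
epsilon_true = ln(1 + epsilon_eng)
epsilon_true = ln(1 + 0.209) = 0.189794
sigma_true * epsilon_true = 256.308 * 0.189794 = 48.65 MPa


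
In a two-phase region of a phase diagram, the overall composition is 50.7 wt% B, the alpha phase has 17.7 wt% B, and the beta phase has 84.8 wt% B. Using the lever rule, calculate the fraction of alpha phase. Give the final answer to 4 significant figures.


f_alpha = (C_beta - C0) / (C_beta - C_alpha)
f_alpha = (84.8 - 50.7) / (84.8 - 17.7)
f_alpha = 0.5082


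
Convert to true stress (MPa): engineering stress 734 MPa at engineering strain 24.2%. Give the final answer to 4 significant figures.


sigma_true = sigma_eng * (1 + epsilon_eng)
sigma_true = 734 * (1 + 0.242)
sigma_true = 911.6 MPa


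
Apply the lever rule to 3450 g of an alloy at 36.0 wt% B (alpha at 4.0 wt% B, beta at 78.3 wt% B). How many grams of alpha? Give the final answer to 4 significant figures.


f_alpha = (C_beta - C0) / (C_beta - C_alpha)
f_alpha = (78.3 - 36.0) / (78.3 - 4.0) = 0.569314
m_alpha = f_alpha * m_total = 0.569314 * 3450 = 1964 g


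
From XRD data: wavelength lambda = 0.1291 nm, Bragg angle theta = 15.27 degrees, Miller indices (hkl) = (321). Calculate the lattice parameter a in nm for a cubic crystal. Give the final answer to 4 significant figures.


d = lambda / (2*sin(theta))
d = 0.1291 / (2*sin(15.27 deg))
d = 0.245094 nm
a = d * sqrt(h^2+k^2+l^2) = 0.245094 * sqrt(14)
a = 0.9171 nm


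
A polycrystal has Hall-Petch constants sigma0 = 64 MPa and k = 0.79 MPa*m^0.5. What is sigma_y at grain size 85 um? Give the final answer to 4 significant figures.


sigma_y = sigma0 + k / sqrt(d)
d = 85 um = 8.5e-05 m
sigma_y = 64 + 0.79 / sqrt(8.5e-05)
sigma_y = 149.7 MPa


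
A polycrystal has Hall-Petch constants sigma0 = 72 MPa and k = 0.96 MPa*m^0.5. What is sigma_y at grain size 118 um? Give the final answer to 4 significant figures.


sigma_y = sigma0 + k / sqrt(d)
d = 118 um = 1.18e-04 m
sigma_y = 72 + 0.96 / sqrt(1.18e-04)
sigma_y = 160.4 MPa


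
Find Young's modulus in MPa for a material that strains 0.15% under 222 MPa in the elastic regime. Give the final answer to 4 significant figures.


E = sigma / epsilon
epsilon = 0.15% = 1.5e-03
E = 222 / 1.5e-03
E = 148000 MPa


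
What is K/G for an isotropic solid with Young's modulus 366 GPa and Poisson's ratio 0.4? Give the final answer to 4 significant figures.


G = E / (2*(1+nu))
G = 366 / (2*(1+0.4)) = 130.714 GPa
K = E / (3*(1-2*nu))
K = 366 / (3*(1-2*0.4)) = 610 GPa
K/G = 610 / 130.714 = 4.667


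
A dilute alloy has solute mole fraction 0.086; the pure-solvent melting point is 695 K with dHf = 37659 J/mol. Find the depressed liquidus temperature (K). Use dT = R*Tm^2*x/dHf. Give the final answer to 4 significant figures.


dT = R*Tm^2*x / dHf
dT = 8.314 * 695^2 * 0.086 / 37659
dT = 9.17084 K
T_new = 695 - 9.17084 = 685.8 K


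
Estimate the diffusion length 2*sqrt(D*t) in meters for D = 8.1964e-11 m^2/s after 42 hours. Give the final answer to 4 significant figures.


t = 42 hr = 151200 s
Diffusion length = 2*sqrt(D*t)
= 2*sqrt(8.1964e-11 * 151200)
= 7.041e-03 m


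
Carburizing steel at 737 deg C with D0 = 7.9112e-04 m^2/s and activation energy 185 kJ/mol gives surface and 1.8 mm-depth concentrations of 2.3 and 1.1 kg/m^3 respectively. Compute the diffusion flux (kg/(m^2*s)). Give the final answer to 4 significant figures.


Step 1: D = D0 * exp(-Qd/(R*T))
T = 737 + 273.15 = 1010.15 K
D = 7.9112e-04 * exp(-185e3 / (8.314 * 1010.15)) = 2.14579e-13 m^2/s
Step 2: J = D * (C1 - C2) / dx
J = 2.14579e-13 * (2.3 - 1.1) / 1.8e-03
J = 1.431e-10 kg/(m^2*s)


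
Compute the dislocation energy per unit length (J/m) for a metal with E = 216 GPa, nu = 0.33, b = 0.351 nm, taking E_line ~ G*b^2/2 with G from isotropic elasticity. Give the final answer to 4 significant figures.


Step 1: G = E / (2*(1+nu))
G = 216 / (2*(1+0.33)) = 81.203 GPa = 8.1203e+10 Pa
Step 2: E_line = G*b^2/2
b = 0.351 nm = 3.51e-10 m
E_line = 0.5 * 8.1203e+10 * (3.51e-10)^2 = 5.002e-09 J/m


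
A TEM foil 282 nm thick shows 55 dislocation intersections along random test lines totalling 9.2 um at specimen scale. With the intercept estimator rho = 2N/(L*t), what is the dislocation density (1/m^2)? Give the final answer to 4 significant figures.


rho = 2N / (L * t)
L = 9.2 um = 9.2e-06 m, t = 282 nm = 2.82e-07 m
rho = 2 * 55 / (9.2e-06 * 2.82e-07)
rho = 4.24e+13 1/m^2


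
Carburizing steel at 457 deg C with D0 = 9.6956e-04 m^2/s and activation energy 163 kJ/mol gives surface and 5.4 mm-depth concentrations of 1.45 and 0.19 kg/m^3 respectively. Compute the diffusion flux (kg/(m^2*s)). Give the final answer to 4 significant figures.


Step 1: D = D0 * exp(-Qd/(R*T))
T = 457 + 273.15 = 730.15 K
D = 9.6956e-04 * exp(-163e3 / (8.314 * 730.15)) = 2.11446e-15 m^2/s
Step 2: J = D * (C1 - C2) / dx
J = 2.11446e-15 * (1.45 - 0.19) / 5.4e-03
J = 4.934e-13 kg/(m^2*s)


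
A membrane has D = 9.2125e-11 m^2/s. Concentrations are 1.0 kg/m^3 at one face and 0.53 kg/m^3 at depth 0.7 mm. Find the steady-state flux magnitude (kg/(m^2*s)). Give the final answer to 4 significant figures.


J = -D * (dC/dx) = D * (C1 - C2) / dx
J = 9.2125e-11 * (1.0 - 0.53) / 7e-04
J = 6.186e-08 kg/(m^2*s)


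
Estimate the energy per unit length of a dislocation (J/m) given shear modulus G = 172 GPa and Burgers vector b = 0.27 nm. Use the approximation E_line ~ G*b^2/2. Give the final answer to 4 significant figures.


E = G*b^2/2
b = 0.27 nm = 2.7e-10 m
G = 172 GPa = 1.72e+11 Pa
E = 0.5 * 1.72e+11 * (2.7e-10)^2
E = 6.269e-09 J/m


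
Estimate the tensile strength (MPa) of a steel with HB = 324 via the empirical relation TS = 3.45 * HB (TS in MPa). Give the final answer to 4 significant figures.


TS (MPa) = 3.45 * HB
TS = 3.45 * 324
TS = 1118 MPa


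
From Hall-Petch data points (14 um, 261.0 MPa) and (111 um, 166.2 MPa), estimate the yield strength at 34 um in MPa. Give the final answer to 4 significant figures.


sigma_y = sigma0 + k / sqrt(d)
1/sqrt(d1) = 1/sqrt(1.4e-05) = 267.261;  1/sqrt(d2) = 94.9158
k = (sigma1 - sigma2) / (1/sqrt(d1) - 1/sqrt(d2)) = (261.0 - 166.2) / (267.261 - 94.9158) = 0.550058 MPa*m^0.5
sigma0 = sigma1 - k/sqrt(d1) = 261.0 - 0.550058*267.261 = 113.991 MPa
sigma_y(d3) = 113.991 + 0.550058 / sqrt(3.4e-05) = 208.3 MPa


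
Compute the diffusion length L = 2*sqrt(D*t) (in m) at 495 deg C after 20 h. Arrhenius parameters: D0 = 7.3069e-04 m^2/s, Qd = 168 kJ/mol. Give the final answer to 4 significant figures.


Step 1: D = D0 * exp(-Qd/(R*T))
T = 768.15 K
D = 7.3069e-04 * exp(-168e3 / (8.314 * 768.15)) = 2.74931e-15 m^2/s
Step 2: L = 2*sqrt(D*t)
t = 20 h = 72000 s
L = 2*sqrt(2.74931e-15 * 72000) = 2.814e-05 m


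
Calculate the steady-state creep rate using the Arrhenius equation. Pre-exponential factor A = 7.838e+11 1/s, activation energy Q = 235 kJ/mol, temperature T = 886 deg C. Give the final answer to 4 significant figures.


rate = A * exp(-Q / (R*T))
T = 886 + 273.15 = 1159.15 K
rate = 7.838e+11 * exp(-235e3 / (8.314 * 1159.15))
rate = 20.14 1/s


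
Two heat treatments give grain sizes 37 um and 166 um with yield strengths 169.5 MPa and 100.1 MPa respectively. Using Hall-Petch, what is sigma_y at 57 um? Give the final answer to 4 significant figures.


sigma_y = sigma0 + k / sqrt(d)
1/sqrt(d1) = 1/sqrt(3.7e-05) = 164.399;  1/sqrt(d2) = 77.6151
k = (sigma1 - sigma2) / (1/sqrt(d1) - 1/sqrt(d2)) = (169.5 - 100.1) / (164.399 - 77.6151) = 0.799687 MPa*m^0.5
sigma0 = sigma1 - k/sqrt(d1) = 169.5 - 0.799687*164.399 = 38.0322 MPa
sigma_y(d3) = 38.0322 + 0.799687 / sqrt(5.7e-05) = 144 MPa


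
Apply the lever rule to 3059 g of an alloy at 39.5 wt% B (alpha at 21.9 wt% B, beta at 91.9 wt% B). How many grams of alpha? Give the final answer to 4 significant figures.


f_alpha = (C_beta - C0) / (C_beta - C_alpha)
f_alpha = (91.9 - 39.5) / (91.9 - 21.9) = 0.748571
m_alpha = f_alpha * m_total = 0.748571 * 3059 = 2290 g


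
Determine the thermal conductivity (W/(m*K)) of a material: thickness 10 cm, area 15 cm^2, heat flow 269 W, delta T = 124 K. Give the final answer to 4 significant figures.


k = Q*L / (A*dT)
L = 0.1 m, A = 1.5e-03 m^2
k = 269 * 0.1 / (1.5e-03 * 124)
k = 144.6 W/(m*K)


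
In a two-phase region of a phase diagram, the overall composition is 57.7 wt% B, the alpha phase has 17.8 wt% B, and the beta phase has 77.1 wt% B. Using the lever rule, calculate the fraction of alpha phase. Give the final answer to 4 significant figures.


f_alpha = (C_beta - C0) / (C_beta - C_alpha)
f_alpha = (77.1 - 57.7) / (77.1 - 17.8)
f_alpha = 0.3272


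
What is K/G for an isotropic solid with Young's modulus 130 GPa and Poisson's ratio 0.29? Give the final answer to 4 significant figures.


G = E / (2*(1+nu))
G = 130 / (2*(1+0.29)) = 50.3876 GPa
K = E / (3*(1-2*nu))
K = 130 / (3*(1-2*0.29)) = 103.175 GPa
K/G = 103.175 / 50.3876 = 2.048
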